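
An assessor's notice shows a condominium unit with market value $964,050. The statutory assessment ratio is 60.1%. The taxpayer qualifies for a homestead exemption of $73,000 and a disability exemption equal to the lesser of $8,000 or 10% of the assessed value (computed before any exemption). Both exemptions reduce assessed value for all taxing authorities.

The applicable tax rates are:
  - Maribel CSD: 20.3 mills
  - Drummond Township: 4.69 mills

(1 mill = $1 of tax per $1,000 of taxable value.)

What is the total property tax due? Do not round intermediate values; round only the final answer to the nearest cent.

Assessed value = $964,050 × 0.601 = $579,394.05
Disability exemption = min($8,000, 10% × $579,394.05) = min($8,000, $57,939.405) = $8,000 (dollar cap binds)
Taxable value = $579,394.05 − $73,000 − $8,000 = $498,394.05
Maribel CSD: $498,394.05 × 0.0203 = $10,117.399215
Drummond Township: $498,394.05 × 0.00469 = $2,337.4680945
Total = $12,454.8673095

$12,454.87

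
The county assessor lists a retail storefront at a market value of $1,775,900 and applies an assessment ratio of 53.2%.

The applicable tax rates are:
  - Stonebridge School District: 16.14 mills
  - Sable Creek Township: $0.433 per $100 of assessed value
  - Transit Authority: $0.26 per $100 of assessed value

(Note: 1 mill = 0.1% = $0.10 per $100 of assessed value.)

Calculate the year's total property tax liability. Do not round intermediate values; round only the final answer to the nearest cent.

Assessed value = $1,775,900 × 0.532 = $944,778.8
Stonebridge School District: $944,778.8 × 0.01614 = $15,248.729832
Sable Creek Township: $944,778.8 × 0.00433 = $4,090.892204
Transit Authority: $944,778.8 × 0.0026 = $2,456.42488
Total = $21,796.046916

$21,796.05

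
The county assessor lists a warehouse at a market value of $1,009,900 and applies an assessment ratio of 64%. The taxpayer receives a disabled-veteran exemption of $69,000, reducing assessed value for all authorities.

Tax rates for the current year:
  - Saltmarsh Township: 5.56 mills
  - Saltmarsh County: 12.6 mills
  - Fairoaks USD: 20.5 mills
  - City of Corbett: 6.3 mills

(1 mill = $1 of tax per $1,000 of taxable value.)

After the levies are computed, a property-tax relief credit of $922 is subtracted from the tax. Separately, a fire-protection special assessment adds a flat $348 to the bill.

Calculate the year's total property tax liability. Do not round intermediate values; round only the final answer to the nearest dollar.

Assessed value = $1,009,900 × 0.64 = $646,336
Taxable value = $646,336 − $69,000 = $577,336
Saltmarsh Township: $577,336 × 0.00556 = $3,209.98816
Saltmarsh County: $577,336 × 0.0126 = $7,274.4336
Fairoaks USD: $577,336 × 0.0205 = $11,835.388
City of Corbett: $577,336 × 0.0063 = $3,637.2168
Levies subtotal = $25,957.02656
After credit = $25,957.02656 − $922 = $25,035.02656
Total = $25,035.02656 + $348 = $25,383.02656

$25,383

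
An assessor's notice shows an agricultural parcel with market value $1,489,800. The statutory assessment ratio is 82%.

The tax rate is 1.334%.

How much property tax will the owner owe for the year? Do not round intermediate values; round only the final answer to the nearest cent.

Assessed value = $1,489,800 × 0.82 = $1,221,636
Tax = $1,221,636 × 0.01334 = $16,296.62424

$16,296.62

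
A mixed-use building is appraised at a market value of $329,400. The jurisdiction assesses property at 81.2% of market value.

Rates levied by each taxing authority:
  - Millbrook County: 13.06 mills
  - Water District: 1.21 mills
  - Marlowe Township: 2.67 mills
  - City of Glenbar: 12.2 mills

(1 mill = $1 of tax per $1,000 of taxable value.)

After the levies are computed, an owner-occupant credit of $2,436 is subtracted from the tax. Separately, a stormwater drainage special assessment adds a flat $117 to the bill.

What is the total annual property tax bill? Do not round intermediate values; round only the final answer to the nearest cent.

Assessed value = $329,400 × 0.812 = $267,472.8
Millbrook County: $267,472.8 × 0.01306 = $3,493.194768
Water District: $267,472.8 × 0.00121 = $323.642088
Marlowe Township: $267,472.8 × 0.00267 = $714.152376
City of Glenbar: $267,472.8 × 0.0122 = $3,263.16816
Levies subtotal = $7,794.157392
After credit = $7,794.157392 − $2,436 = $5,358.157392
Total = $5,358.157392 + $117 = $5,475.157392

$5,475.16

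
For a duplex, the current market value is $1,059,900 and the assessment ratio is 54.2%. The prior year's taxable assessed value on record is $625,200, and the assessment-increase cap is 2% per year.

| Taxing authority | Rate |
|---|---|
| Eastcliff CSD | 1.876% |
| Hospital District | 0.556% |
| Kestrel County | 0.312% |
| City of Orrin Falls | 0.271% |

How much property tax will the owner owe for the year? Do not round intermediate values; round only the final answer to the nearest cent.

$17,320.14

Uncapped assessed value = $1,059,900 × 0.542 = $574,465.8
Cap limit = $625,200 × 1.02 = $637,704
Taxable assessed value = min($574,465.8, $637,704) = $574,465.8 (cap does not bind)
Eastcliff CSD: $574,465.8 × 0.01876 = $10,776.978408
Hospital District: $574,465.8 × 0.00556 = $3,194.029848
Kestrel County: $574,465.8 × 0.00312 = $1,792.333296
City of Orrin Falls: $574,465.8 × 0.00271 = $1,556.802318
Total = $17,320.14387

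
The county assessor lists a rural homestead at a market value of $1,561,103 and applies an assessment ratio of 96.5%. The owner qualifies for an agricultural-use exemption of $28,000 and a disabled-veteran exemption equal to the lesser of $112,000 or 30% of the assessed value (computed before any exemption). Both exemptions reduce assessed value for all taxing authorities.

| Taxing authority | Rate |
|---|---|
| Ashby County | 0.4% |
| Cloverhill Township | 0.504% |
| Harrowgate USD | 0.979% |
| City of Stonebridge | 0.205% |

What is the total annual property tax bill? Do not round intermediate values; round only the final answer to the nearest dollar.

$28,532

Assessed value = $1,561,103 × 0.965 = $1,506,464.395
Disabled-veteran exemption = min($112,000, 30% × $1,506,464.395) = min($112,000, $451,939.3185) = $112,000 (dollar cap binds)
Taxable value = $1,506,464.395 − $28,000 − $112,000 = $1,366,464.395
Ashby County: $1,366,464.395 × 0.004 = $5,465.85758
Cloverhill Township: $1,366,464.395 × 0.00504 = $6,886.9805508
Harrowgate USD: $1,366,464.395 × 0.00979 = $13,377.68642705
City of Stonebridge: $1,366,464.395 × 0.00205 = $2,801.25200975
Total = $28,531.7765676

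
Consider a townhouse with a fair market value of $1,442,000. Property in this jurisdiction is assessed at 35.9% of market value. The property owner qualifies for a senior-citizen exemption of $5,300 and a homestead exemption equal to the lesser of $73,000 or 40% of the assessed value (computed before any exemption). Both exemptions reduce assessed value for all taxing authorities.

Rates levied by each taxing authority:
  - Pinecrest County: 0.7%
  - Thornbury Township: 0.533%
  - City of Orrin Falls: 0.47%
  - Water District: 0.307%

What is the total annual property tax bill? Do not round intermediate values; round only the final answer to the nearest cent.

$8,831.50

Assessed value = $1,442,000 × 0.359 = $517,678
Homestead exemption = min($73,000, 40% × $517,678) = min($73,000, $207,071.2) = $73,000 (dollar cap binds)
Taxable value = $517,678 − $5,300 − $73,000 = $439,378
Pinecrest County: $439,378 × 0.007 = $3,075.646
Thornbury Township: $439,378 × 0.00533 = $2,341.88474
City of Orrin Falls: $439,378 × 0.0047 = $2,065.0766
Water District: $439,378 × 0.00307 = $1,348.89046
Total = $8,831.4978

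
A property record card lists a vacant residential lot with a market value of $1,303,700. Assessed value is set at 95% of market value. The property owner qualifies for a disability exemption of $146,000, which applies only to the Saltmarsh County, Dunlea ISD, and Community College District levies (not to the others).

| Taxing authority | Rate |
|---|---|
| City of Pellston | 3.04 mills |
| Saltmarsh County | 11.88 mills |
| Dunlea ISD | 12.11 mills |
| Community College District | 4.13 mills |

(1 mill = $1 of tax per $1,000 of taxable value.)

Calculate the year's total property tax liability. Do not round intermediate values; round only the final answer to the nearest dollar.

$34,487

Assessed value = $1,303,700 × 0.95 = $1,238,515
City of Pellston: $1,238,515 × 0.00304 = $3,765.0856
Saltmarsh County: ($1,238,515 − $146,000) × 0.01188 = $1,092,515 × 0.01188 = $12,979.0782
Dunlea ISD: ($1,238,515 − $146,000) × 0.01211 = $1,092,515 × 0.01211 = $13,230.35665
Community College District: ($1,238,515 − $146,000) × 0.00413 = $1,092,515 × 0.00413 = $4,512.08695
Total = $34,486.6074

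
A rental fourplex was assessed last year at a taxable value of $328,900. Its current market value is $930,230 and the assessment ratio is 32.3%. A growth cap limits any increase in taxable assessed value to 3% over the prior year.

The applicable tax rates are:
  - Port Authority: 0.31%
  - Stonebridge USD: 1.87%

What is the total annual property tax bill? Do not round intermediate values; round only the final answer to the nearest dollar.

Uncapped assessed value = $930,230 × 0.323 = $300,464.29
Cap limit = $328,900 × 1.03 = $338,767
Taxable assessed value = min($300,464.29, $338,767) = $300,464.29 (cap does not bind)
Port Authority: $300,464.29 × 0.0031 = $931.439299
Stonebridge USD: $300,464.29 × 0.0187 = $5,618.682223
Total = $6,550.121522

$6,550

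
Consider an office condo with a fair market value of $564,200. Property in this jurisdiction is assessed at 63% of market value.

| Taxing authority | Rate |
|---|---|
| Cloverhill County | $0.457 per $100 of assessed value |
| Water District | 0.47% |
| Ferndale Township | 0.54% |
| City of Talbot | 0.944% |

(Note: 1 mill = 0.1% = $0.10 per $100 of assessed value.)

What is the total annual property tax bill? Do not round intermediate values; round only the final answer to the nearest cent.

$8,569.80

Assessed value = $564,200 × 0.63 = $355,446
Cloverhill County: $355,446 × 0.00457 = $1,624.38822
Water District: $355,446 × 0.0047 = $1,670.5962
Ferndale Township: $355,446 × 0.0054 = $1,919.4084
City of Talbot: $355,446 × 0.00944 = $3,355.41024
Total = $8,569.80306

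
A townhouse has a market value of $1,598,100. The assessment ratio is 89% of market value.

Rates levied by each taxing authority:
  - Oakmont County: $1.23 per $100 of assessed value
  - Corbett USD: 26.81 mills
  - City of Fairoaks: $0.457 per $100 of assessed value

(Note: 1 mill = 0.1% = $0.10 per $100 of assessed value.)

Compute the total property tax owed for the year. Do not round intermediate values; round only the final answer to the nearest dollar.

Assessed value = $1,598,100 × 0.89 = $1,422,309
Oakmont County: $1,422,309 × 0.0123 = $17,494.4007
Corbett USD: $1,422,309 × 0.02681 = $38,132.10429
City of Fairoaks: $1,422,309 × 0.00457 = $6,499.95213
Total = $62,126.45712

$62,126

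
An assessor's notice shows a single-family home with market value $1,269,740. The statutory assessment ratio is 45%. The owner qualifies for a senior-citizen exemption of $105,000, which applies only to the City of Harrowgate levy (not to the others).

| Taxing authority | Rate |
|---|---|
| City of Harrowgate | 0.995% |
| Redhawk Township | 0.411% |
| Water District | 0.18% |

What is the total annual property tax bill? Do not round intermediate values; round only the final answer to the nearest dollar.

Assessed value = $1,269,740 × 0.45 = $571,383
City of Harrowgate: ($571,383 − $105,000) × 0.00995 = $466,383 × 0.00995 = $4,640.51085
Redhawk Township: $571,383 × 0.00411 = $2,348.38413
Water District: $571,383 × 0.0018 = $1,028.4894
Total = $8,017.38438

$8,017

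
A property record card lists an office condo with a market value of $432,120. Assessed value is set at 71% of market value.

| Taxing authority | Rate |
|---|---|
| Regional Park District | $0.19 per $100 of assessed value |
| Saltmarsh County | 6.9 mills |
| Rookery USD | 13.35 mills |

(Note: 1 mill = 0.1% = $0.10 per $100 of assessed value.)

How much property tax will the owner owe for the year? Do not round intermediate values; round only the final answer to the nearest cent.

Assessed value = $432,120 × 0.71 = $306,805.2
Regional Park District: $306,805.2 × 0.0019 = $582.92988
Saltmarsh County: $306,805.2 × 0.0069 = $2,116.95588
Rookery USD: $306,805.2 × 0.01335 = $4,095.84942
Total = $6,795.73518

$6,795.74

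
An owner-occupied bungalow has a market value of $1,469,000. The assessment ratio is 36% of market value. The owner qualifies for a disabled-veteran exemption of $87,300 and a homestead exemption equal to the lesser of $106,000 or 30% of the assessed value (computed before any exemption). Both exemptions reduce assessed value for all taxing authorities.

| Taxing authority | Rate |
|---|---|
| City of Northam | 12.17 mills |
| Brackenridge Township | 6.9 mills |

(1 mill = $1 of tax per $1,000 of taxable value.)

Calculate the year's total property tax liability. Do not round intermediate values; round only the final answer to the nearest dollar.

Assessed value = $1,469,000 × 0.36 = $528,840
Homestead exemption = min($106,000, 30% × $528,840) = min($106,000, $158,652) = $106,000 (dollar cap binds)
Taxable value = $528,840 − $87,300 − $106,000 = $335,540
City of Northam: $335,540 × 0.01217 = $4,083.5218
Brackenridge Township: $335,540 × 0.0069 = $2,315.226
Total = $6,398.7478

$6,399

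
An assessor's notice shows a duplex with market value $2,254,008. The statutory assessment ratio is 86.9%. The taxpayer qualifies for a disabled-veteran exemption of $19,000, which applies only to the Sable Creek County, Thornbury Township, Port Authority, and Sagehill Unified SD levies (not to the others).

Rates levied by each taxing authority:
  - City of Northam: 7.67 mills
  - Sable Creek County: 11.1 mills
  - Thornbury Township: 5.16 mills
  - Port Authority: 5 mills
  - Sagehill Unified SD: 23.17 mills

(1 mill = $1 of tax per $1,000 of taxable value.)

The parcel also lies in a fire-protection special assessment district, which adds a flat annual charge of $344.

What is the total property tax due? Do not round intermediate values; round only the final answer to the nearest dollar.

$101,550

Assessed value = $2,254,008 × 0.869 = $1,958,732.952
City of Northam: $1,958,732.952 × 0.00767 = $15,023.48174184
Sable Creek County: ($1,958,732.952 − $19,000) × 0.0111 = $1,939,732.952 × 0.0111 = $21,531.0357672
Thornbury Township: ($1,958,732.952 − $19,000) × 0.00516 = $1,939,732.952 × 0.00516 = $10,009.02203232
Port Authority: ($1,958,732.952 − $19,000) × 0.005 = $1,939,732.952 × 0.005 = $9,698.66476
Sagehill Unified SD: ($1,958,732.952 − $19,000) × 0.02317 = $1,939,732.952 × 0.02317 = $44,943.61249784
Levies subtotal = $101,205.8167992
Total = $101,205.8167992 + $344 = $101,549.8167992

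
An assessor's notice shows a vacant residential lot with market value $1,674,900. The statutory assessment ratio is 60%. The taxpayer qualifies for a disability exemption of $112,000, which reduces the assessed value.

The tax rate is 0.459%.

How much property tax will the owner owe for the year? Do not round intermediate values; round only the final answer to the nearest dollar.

$4,099

Assessed value = $1,674,900 × 0.6 = $1,004,940
Taxable value = $1,004,940 − $112,000 = $892,940
Tax = $892,940 × 0.00459 = $4,098.5946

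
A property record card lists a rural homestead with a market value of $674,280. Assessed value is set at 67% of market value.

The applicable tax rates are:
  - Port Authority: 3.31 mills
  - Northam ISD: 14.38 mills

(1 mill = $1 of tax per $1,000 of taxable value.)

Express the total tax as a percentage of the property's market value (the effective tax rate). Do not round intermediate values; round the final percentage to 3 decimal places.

1.185%

Assessed value = $674,280 × 0.67 = $451,767.6
Port Authority: $451,767.6 × 0.00331 = $1,495.350756
Northam ISD: $451,767.6 × 0.01438 = $6,496.418088
Total tax = $7,991.768844
Effective rate = $7,991.768844 ÷ $674,280 = 1.185% of market value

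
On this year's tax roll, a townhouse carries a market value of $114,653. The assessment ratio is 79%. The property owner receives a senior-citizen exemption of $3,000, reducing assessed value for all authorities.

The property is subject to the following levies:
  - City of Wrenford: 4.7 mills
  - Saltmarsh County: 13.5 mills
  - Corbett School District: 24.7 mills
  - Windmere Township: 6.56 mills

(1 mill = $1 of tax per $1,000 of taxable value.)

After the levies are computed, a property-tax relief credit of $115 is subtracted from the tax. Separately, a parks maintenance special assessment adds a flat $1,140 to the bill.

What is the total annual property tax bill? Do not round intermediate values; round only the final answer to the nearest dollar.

Assessed value = $114,653 × 0.79 = $90,575.87
Taxable value = $90,575.87 − $3,000 = $87,575.87
City of Wrenford: $87,575.87 × 0.0047 = $411.606589
Saltmarsh County: $87,575.87 × 0.0135 = $1,182.274245
Corbett School District: $87,575.87 × 0.0247 = $2,163.123989
Windmere Township: $87,575.87 × 0.00656 = $574.4977072
Levies subtotal = $4,331.5025302
After credit = $4,331.5025302 − $115 = $4,216.5025302
Total = $4,216.5025302 + $1,140 = $5,356.5025302

$5,357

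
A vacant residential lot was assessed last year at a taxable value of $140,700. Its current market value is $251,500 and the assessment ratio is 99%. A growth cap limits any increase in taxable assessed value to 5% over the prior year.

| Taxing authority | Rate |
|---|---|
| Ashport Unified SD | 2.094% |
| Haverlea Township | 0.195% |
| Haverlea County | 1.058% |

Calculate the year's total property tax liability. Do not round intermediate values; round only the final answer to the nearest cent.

Uncapped assessed value = $251,500 × 0.99 = $248,985
Cap limit = $140,700 × 1.05 = $147,735
Taxable assessed value = min($248,985, $147,735) = $147,735 (cap binds)
Ashport Unified SD: $147,735 × 0.02094 = $3,093.5709
Haverlea Township: $147,735 × 0.00195 = $288.08325
Haverlea County: $147,735 × 0.01058 = $1,563.0363
Total = $4,944.69045

$4,944.69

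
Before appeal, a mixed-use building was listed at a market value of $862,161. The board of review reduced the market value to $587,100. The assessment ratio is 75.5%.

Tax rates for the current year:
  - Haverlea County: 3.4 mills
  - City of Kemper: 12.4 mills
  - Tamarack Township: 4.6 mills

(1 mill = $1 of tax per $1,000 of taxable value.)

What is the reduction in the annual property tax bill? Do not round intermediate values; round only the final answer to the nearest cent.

$4,236.49

Old assessed value = $862,161 × 0.755 = $650,931.555
New assessed value = $587,100 × 0.755 = $443,260.5
Combined rate = 0.0034 + 0.0124 + 0.0046 = 0.0204
Old tax = $650,931.555 × 0.0204 = $13,279.003722
New tax = $443,260.5 × 0.0204 = $9,042.5142
Reduction = $13,279.003722 − $9,042.5142 = $4,236.489522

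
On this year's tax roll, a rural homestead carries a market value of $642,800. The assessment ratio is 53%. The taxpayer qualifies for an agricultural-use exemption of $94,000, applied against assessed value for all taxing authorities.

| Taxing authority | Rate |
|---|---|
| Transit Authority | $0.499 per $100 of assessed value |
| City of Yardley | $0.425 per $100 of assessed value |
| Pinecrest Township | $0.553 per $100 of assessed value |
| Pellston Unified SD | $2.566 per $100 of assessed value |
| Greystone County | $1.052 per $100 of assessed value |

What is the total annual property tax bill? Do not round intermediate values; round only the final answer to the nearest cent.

Assessed value = $642,800 × 0.53 = $340,684
Taxable value = $340,684 − $94,000 = $246,684
Transit Authority: $246,684 × 0.00499 = $1,230.95316
City of Yardley: $246,684 × 0.00425 = $1,048.407
Pinecrest Township: $246,684 × 0.00553 = $1,364.16252
Pellston Unified SD: $246,684 × 0.02566 = $6,329.91144
Greystone County: $246,684 × 0.01052 = $2,595.11568
Total = $1,230.95316 + $1,048.407 + $1,364.16252 + $6,329.91144 + $2,595.11568 = $12,568.5498

$12,568.55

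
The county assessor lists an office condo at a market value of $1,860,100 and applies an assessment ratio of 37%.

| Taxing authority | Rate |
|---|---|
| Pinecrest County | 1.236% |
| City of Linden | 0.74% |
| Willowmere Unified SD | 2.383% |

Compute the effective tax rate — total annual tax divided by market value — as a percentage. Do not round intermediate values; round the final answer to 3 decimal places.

Assessed value = $1,860,100 × 0.37 = $688,237
Pinecrest County: $688,237 × 0.01236 = $8,506.60932
City of Linden: $688,237 × 0.0074 = $5,092.9538
Willowmere Unified SD: $688,237 × 0.02383 = $16,400.68771
Total tax = $30,000.25083
Effective rate = $30,000.25083 ÷ $1,860,100 = 1.613% of market value

1.613%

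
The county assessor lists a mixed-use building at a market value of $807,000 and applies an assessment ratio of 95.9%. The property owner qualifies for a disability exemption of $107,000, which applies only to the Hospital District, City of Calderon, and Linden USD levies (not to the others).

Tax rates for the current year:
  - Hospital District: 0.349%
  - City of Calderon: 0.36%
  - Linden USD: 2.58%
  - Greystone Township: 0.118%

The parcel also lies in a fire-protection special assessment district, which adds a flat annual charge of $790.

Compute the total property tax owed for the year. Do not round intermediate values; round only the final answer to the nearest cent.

$23,637.99

Assessed value = $807,000 × 0.959 = $773,913
Hospital District: ($773,913 − $107,000) × 0.00349 = $666,913 × 0.00349 = $2,327.52637
City of Calderon: ($773,913 − $107,000) × 0.0036 = $666,913 × 0.0036 = $2,400.8868
Linden USD: ($773,913 − $107,000) × 0.0258 = $666,913 × 0.0258 = $17,206.3554
Greystone Township: $773,913 × 0.00118 = $913.21734
Levies subtotal = $22,847.98591
Total = $22,847.98591 + $790 = $23,637.98591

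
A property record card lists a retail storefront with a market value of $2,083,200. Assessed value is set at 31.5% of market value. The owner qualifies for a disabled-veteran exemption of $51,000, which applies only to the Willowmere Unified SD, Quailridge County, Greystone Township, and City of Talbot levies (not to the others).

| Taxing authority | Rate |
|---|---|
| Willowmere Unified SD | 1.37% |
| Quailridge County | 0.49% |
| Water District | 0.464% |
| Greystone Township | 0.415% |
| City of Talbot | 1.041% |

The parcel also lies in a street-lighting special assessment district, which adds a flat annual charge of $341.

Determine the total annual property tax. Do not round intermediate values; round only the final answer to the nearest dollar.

Assessed value = $2,083,200 × 0.315 = $656,208
Willowmere Unified SD: ($656,208 − $51,000) × 0.0137 = $605,208 × 0.0137 = $8,291.3496
Quailridge County: ($656,208 − $51,000) × 0.0049 = $605,208 × 0.0049 = $2,965.5192
Water District: $656,208 × 0.00464 = $3,044.80512
Greystone Township: ($656,208 − $51,000) × 0.00415 = $605,208 × 0.00415 = $2,511.6132
City of Talbot: ($656,208 − $51,000) × 0.01041 = $605,208 × 0.01041 = $6,300.21528
Levies subtotal = $23,113.5024
Total = $23,113.5024 + $341 = $23,454.5024

$23,455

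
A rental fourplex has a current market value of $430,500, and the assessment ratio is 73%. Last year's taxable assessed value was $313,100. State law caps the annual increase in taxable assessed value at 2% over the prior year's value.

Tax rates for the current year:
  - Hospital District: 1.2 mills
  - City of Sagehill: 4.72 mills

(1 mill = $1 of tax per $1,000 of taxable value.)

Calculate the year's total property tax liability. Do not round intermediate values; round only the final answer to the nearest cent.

$1,860.45

Uncapped assessed value = $430,500 × 0.73 = $314,265
Cap limit = $313,100 × 1.02 = $319,362
Taxable assessed value = min($314,265, $319,362) = $314,265 (cap does not bind)
Hospital District: $314,265 × 0.0012 = $377.118
City of Sagehill: $314,265 × 0.00472 = $1,483.3308
Total = $1,860.4488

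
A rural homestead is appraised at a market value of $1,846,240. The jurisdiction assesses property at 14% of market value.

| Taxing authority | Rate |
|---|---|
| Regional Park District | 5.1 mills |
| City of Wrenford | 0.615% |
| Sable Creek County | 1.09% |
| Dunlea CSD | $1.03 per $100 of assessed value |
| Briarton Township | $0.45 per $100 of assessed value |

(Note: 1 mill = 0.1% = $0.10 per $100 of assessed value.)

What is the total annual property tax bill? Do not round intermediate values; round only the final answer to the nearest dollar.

$9,551

Assessed value = $1,846,240 × 0.14 = $258,473.6
Regional Park District: $258,473.6 × 0.0051 = $1,318.21536
City of Wrenford: $258,473.6 × 0.00615 = $1,589.61264
Sable Creek County: $258,473.6 × 0.0109 = $2,817.36224
Dunlea CSD: $258,473.6 × 0.0103 = $2,662.27808
Briarton Township: $258,473.6 × 0.0045 = $1,163.1312
Total = $9,550.59952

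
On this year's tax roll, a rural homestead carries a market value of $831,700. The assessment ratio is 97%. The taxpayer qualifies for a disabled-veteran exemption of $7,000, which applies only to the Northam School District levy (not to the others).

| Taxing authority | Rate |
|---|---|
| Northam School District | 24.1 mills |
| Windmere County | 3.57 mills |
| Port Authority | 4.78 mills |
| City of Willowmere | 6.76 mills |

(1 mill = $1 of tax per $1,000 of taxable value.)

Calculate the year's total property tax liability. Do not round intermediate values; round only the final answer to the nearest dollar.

$31,464

Assessed value = $831,700 × 0.97 = $806,749
Northam School District: ($806,749 − $7,000) × 0.0241 = $799,749 × 0.0241 = $19,273.9509
Windmere County: $806,749 × 0.00357 = $2,880.09393
Port Authority: $806,749 × 0.00478 = $3,856.26022
City of Willowmere: $806,749 × 0.00676 = $5,453.62324
Total = $31,463.92829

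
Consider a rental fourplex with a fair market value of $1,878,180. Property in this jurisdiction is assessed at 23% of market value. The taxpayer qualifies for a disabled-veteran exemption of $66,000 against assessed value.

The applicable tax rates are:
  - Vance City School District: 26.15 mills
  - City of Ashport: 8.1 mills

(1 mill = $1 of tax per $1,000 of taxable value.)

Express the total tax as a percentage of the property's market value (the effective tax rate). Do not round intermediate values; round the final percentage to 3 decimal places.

0.667%

Assessed value = $1,878,180 × 0.23 = $431,981.4
Taxable value = $431,981.4 − $66,000 = $365,981.4
Vance City School District: $365,981.4 × 0.02615 = $9,570.41361
City of Ashport: $365,981.4 × 0.0081 = $2,964.44934
Total tax = $12,534.86295
Effective rate = $12,534.86295 ÷ $1,878,180 = 0.667% of market value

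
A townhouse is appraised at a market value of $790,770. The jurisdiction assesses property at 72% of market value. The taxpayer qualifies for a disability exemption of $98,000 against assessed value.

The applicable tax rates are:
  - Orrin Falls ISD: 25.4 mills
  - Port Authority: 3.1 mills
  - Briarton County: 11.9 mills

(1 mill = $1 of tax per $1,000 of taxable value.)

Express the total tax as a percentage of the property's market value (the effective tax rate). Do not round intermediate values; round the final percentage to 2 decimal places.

Assessed value = $790,770 × 0.72 = $569,354.4
Taxable value = $569,354.4 − $98,000 = $471,354.4
Orrin Falls ISD: $471,354.4 × 0.0254 = $11,972.40176
Port Authority: $471,354.4 × 0.0031 = $1,461.19864
Briarton County: $471,354.4 × 0.0119 = $5,609.11736
Total tax = $19,042.71776
Effective rate = $19,042.71776 ÷ $790,770 = 2.41% of market value

2.41%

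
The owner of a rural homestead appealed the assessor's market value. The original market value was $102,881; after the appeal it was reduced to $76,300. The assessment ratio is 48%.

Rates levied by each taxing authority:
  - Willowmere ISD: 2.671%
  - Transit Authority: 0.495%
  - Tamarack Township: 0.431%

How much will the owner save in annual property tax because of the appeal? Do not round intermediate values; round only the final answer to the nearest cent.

Old assessed value = $102,881 × 0.48 = $49,382.88
New assessed value = $76,300 × 0.48 = $36,624
Combined rate = 0.02671 + 0.00495 + 0.00431 = 0.03597
Old tax = $49,382.88 × 0.03597 = $1,776.3021936
New tax = $36,624 × 0.03597 = $1,317.36528
Reduction = $1,776.3021936 − $1,317.36528 = $458.9369136

$458.94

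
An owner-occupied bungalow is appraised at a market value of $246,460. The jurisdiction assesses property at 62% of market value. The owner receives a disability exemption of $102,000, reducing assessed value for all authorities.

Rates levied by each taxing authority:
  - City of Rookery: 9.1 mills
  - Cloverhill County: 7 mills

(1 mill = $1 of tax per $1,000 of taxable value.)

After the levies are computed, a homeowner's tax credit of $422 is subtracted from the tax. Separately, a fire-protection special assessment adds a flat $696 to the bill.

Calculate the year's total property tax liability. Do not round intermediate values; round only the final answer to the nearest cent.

Assessed value = $246,460 × 0.62 = $152,805.2
Taxable value = $152,805.2 − $102,000 = $50,805.2
City of Rookery: $50,805.2 × 0.0091 = $462.32732
Cloverhill County: $50,805.2 × 0.007 = $355.6364
Levies subtotal = $817.96372
After credit = $817.96372 − $422 = $395.96372
Total = $395.96372 + $696 = $1,091.96372

$1,091.96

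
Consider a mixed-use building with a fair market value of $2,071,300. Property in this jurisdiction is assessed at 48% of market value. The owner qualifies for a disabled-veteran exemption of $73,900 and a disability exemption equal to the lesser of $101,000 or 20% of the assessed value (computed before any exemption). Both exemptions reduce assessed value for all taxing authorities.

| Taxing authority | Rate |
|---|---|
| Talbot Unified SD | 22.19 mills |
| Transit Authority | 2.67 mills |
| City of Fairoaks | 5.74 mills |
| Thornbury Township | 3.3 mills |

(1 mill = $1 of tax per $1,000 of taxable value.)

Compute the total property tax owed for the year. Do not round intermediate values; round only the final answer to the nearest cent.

$27,775.08

Assessed value = $2,071,300 × 0.48 = $994,224
Disability exemption = min($101,000, 20% × $994,224) = min($101,000, $198,844.8) = $101,000 (dollar cap binds)
Taxable value = $994,224 − $73,900 − $101,000 = $819,324
Talbot Unified SD: $819,324 × 0.02219 = $18,180.79956
Transit Authority: $819,324 × 0.00267 = $2,187.59508
City of Fairoaks: $819,324 × 0.00574 = $4,702.91976
Thornbury Township: $819,324 × 0.0033 = $2,703.7692
Total = $27,775.0836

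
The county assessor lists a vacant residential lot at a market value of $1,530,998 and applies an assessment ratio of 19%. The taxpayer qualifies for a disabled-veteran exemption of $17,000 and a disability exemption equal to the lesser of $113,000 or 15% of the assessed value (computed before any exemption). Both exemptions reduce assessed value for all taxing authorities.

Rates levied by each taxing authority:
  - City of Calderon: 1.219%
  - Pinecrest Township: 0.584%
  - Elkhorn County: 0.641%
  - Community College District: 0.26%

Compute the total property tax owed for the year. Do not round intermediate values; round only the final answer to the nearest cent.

Assessed value = $1,530,998 × 0.19 = $290,889.62
Disability exemption = min($113,000, 15% × $290,889.62) = min($113,000, $43,633.443) = $43,633.443 (percentage binds)
Taxable value = $290,889.62 − $17,000 − $43,633.443 = $230,256.177
City of Calderon: $230,256.177 × 0.01219 = $2,806.82279763
Pinecrest Township: $230,256.177 × 0.00584 = $1,344.69607368
Elkhorn County: $230,256.177 × 0.00641 = $1,475.94209457
Community College District: $230,256.177 × 0.0026 = $598.6660602
Total = $6,226.12702608

$6,226.13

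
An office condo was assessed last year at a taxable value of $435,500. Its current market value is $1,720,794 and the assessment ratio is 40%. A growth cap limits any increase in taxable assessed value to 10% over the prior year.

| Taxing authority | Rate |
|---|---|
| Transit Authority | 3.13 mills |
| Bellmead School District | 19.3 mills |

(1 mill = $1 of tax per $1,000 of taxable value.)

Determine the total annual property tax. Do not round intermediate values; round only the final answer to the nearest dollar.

Uncapped assessed value = $1,720,794 × 0.4 = $688,317.6
Cap limit = $435,500 × 1.1 = $479,050
Taxable assessed value = min($688,317.6, $479,050) = $479,050 (cap binds)
Transit Authority: $479,050 × 0.00313 = $1,499.4265
Bellmead School District: $479,050 × 0.0193 = $9,245.665
Total = $10,745.0915

$10,745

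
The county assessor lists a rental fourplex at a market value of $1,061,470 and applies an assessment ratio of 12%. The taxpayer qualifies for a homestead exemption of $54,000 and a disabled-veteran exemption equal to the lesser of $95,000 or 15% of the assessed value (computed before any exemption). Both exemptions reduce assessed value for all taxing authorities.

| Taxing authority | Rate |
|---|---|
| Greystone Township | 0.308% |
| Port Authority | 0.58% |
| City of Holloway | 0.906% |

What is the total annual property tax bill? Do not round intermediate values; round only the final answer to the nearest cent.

$973.60

Assessed value = $1,061,470 × 0.12 = $127,376.4
Disabled-veteran exemption = min($95,000, 15% × $127,376.4) = min($95,000, $19,106.46) = $19,106.46 (percentage binds)
Taxable value = $127,376.4 − $54,000 − $19,106.46 = $54,269.94
Greystone Township: $54,269.94 × 0.00308 = $167.1514152
Port Authority: $54,269.94 × 0.0058 = $314.765652
City of Holloway: $54,269.94 × 0.00906 = $491.6856564
Total = $973.6027236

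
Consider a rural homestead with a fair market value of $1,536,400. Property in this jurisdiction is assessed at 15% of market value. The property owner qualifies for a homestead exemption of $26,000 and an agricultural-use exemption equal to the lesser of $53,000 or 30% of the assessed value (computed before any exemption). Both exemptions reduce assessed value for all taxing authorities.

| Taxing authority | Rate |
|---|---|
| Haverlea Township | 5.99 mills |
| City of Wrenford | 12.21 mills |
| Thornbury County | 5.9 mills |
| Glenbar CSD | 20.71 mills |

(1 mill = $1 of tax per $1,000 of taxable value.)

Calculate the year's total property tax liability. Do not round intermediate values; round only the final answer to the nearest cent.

$6,786.92

Assessed value = $1,536,400 × 0.15 = $230,460
Agricultural-use exemption = min($53,000, 30% × $230,460) = min($53,000, $69,138) = $53,000 (dollar cap binds)
Taxable value = $230,460 − $26,000 − $53,000 = $151,460
Haverlea Township: $151,460 × 0.00599 = $907.2454
City of Wrenford: $151,460 × 0.01221 = $1,849.3266
Thornbury County: $151,460 × 0.0059 = $893.614
Glenbar CSD: $151,460 × 0.02071 = $3,136.7366
Total = $6,786.9226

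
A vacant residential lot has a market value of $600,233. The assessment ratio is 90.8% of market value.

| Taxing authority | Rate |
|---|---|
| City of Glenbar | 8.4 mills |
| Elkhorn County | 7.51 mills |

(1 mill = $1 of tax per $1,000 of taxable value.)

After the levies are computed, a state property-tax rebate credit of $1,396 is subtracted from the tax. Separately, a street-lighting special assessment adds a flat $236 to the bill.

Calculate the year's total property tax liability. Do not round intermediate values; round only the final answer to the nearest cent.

Assessed value = $600,233 × 0.908 = $545,011.564
City of Glenbar: $545,011.564 × 0.0084 = $4,578.0971376
Elkhorn County: $545,011.564 × 0.00751 = $4,093.03684564
Levies subtotal = $8,671.13398324
After credit = $8,671.13398324 − $1,396 = $7,275.13398324
Total = $7,275.13398324 + $236 = $7,511.13398324

$7,511.13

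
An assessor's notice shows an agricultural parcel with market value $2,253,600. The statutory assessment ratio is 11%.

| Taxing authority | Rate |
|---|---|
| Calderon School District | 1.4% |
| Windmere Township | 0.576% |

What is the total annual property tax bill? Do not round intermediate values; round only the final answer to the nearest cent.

Assessed value = $2,253,600 × 0.11 = $247,896
Calderon School District: $247,896 × 0.014 = $3,470.544
Windmere Township: $247,896 × 0.00576 = $1,427.88096
Total = $3,470.544 + $1,427.88096 = $4,898.42496

$4,898.42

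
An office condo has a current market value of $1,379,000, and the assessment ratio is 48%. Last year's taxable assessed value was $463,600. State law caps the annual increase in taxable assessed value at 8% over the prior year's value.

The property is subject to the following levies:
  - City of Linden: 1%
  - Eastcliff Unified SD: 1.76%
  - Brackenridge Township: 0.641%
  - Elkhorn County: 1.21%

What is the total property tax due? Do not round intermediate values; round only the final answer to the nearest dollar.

$23,087

Uncapped assessed value = $1,379,000 × 0.48 = $661,920
Cap limit = $463,600 × 1.08 = $500,688
Taxable assessed value = min($661,920, $500,688) = $500,688 (cap binds)
City of Linden: $500,688 × 0.01 = $5,006.88
Eastcliff Unified SD: $500,688 × 0.0176 = $8,812.1088
Brackenridge Township: $500,688 × 0.00641 = $3,209.41008
Elkhorn County: $500,688 × 0.0121 = $6,058.3248
Total = $23,086.72368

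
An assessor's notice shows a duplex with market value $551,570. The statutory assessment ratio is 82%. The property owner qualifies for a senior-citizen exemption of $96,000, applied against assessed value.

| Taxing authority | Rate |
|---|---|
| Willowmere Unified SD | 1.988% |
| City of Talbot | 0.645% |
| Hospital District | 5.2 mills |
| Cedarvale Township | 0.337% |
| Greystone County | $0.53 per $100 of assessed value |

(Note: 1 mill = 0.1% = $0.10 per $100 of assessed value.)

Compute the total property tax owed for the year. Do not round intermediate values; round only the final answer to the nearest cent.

$14,322.75

Assessed value = $551,570 × 0.82 = $452,287.4
Taxable value = $452,287.4 − $96,000 = $356,287.4
Willowmere Unified SD: $356,287.4 × 0.01988 = $7,082.993512
City of Talbot: $356,287.4 × 0.00645 = $2,298.05373
Hospital District: $356,287.4 × 0.0052 = $1,852.69448
Cedarvale Township: $356,287.4 × 0.00337 = $1,200.688538
Greystone County: $356,287.4 × 0.0053 = $1,888.32322
Total = $14,322.75348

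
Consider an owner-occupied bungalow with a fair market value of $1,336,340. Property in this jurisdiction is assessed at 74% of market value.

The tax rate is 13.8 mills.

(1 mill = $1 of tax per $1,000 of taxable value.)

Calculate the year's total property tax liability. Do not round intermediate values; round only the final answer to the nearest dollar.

Assessed value = $1,336,340 × 0.74 = $988,891.6
Tax = $988,891.6 × 0.0138 = $13,646.70408

$13,647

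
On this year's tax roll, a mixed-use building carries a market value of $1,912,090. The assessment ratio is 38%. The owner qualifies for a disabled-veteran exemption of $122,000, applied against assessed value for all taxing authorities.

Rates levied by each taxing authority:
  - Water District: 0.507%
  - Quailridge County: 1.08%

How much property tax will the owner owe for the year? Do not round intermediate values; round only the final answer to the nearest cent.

$9,594.91

Assessed value = $1,912,090 × 0.38 = $726,594.2
Taxable value = $726,594.2 − $122,000 = $604,594.2
Water District: $604,594.2 × 0.00507 = $3,065.292594
Quailridge County: $604,594.2 × 0.0108 = $6,529.61736
Total = $3,065.292594 + $6,529.61736 = $9,594.909954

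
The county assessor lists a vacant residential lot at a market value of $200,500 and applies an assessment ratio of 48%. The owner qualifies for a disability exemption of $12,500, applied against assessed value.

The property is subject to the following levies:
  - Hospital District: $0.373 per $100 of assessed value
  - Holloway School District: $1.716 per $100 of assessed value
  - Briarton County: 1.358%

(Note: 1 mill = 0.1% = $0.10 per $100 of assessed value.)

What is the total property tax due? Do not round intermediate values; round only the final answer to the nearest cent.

Assessed value = $200,500 × 0.48 = $96,240
Taxable value = $96,240 − $12,500 = $83,740
Hospital District: $83,740 × 0.00373 = $312.3502
Holloway School District: $83,740 × 0.01716 = $1,436.9784
Briarton County: $83,740 × 0.01358 = $1,137.1892
Total = $2,886.5178

$2,886.52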